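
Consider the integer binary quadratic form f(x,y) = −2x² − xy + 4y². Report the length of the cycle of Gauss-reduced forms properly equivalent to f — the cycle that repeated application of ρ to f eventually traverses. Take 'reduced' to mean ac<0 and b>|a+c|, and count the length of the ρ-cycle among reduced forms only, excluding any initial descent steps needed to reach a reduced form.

D = 33, ⌊√D⌋ = 5
descent: ρ → (4,1,-2)
descent: ρ → (-2,3,3)  [lands on river]
river: ρ → (3,3,-2)
river: ρ → (-2,5,1)
river: ρ → (1,5,-2)
ρ-cycle length = 4 (tail of 2 descent steps not counted)

4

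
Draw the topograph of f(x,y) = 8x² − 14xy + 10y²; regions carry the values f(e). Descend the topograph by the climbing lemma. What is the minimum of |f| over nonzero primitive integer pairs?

translate: b→2 (≡-14 mod 16), so (8,-14,10)→(8,2,4)
flip: (8,2,4)→(4,-2,8)
reduced (well bottom): (4,-2,8) with a≤c, −a<b≤a
well minimum = a = 4

4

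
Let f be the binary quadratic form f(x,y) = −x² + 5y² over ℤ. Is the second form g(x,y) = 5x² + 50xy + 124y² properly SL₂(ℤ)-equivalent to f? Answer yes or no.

D₁ = 20, D₂ = 20
river cycle of f (length 2): (-1, 4, 1), (1, 4, -1)
river cycle of g (length 2): (-1, 4, 1), (1, 4, -1)
cycles coincide ⇒ equivalent

yes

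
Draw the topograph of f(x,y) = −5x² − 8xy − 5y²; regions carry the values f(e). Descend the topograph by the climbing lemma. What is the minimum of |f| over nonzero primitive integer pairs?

translate: b→-2 (≡8 mod 10), so (5,8,5)→(5,-2,2)
flip: (5,-2,2)→(2,2,5)
reduced (well bottom): (2,2,5) with a≤c, −a<b≤a
well minimum |f| = |-2| = 2 (negative-definite)

2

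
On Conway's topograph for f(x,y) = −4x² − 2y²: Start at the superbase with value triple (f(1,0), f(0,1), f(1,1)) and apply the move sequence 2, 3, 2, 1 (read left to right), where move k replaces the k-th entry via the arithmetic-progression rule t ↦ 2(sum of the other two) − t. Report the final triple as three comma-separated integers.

start (-4,-2,-6) = (f(1,0),f(0,1),f(1,1))
replace slot 2: 2·((-4)+(-6)) − (-2) = -18 → (-4,-18,-6)
replace slot 3: 2·((-4)+(-18)) − (-6) = -38 → (-4,-18,-38)
replace slot 2: 2·((-4)+(-38)) − (-18) = -66 → (-4,-66,-38)
replace slot 1: 2·((-66)+(-38)) − (-4) = -204 → (-204,-66,-38)

-204,-66,-38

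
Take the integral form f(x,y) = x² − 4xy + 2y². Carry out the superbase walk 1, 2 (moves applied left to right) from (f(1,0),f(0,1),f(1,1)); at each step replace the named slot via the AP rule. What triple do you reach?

start (1,2,-1) = (f(1,0),f(0,1),f(1,1))
replace slot 1: 2·(2+(-1)) − 1 = 1 → (1,2,-1)
replace slot 2: 2·(1+(-1)) − 2 = -2 → (1,-2,-1)

1,-2,-1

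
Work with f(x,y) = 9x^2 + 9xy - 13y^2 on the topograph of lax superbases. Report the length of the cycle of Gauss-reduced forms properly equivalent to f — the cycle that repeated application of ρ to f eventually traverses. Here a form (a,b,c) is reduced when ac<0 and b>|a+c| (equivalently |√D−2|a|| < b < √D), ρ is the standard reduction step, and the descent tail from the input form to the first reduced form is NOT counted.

D = 549, ⌊√D⌋ = 23
river: ρ → (-13,17,5)
river: ρ → (5,23,-1)
river: ρ → (-1,23,5)
river: ρ → (5,17,-13)
river: ρ → (-13,9,9)
river: ρ → (9,9,-13)
ρ-cycle length = 6 (tail of 0 descent steps not counted)

6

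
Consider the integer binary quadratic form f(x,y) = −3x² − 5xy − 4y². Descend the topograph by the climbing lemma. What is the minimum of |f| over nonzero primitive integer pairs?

translate: b→-1 (≡5 mod 6), so (3,5,4)→(3,-1,2)
flip: (3,-1,2)→(2,1,3)
reduced (well bottom): (2,1,3) with a≤c, −a<b≤a
well minimum |f| = |-2| = 2 (negative-definite)

2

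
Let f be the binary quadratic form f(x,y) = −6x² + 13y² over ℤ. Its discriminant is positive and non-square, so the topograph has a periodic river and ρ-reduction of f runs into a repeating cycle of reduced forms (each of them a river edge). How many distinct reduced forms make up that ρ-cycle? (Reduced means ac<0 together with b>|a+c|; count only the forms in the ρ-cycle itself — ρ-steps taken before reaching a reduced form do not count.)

D = 312, ⌊√D⌋ = 17
descent: ρ → (13,0,-6)
descent: ρ → (-6,12,7)  [lands on river]
river: ρ → (7,16,-2)
river: ρ → (-2,16,7)
river: ρ → (7,12,-6)
ρ-cycle length = 4 (tail of 2 descent steps not counted)

4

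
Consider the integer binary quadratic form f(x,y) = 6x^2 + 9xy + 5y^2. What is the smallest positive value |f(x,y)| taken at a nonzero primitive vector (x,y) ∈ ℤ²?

translate: b→-3 (≡9 mod 12), so (6,9,5)→(6,-3,2)
flip: (6,-3,2)→(2,3,6)
translate: b→-1 (≡3 mod 4), so (2,3,6)→(2,-1,5)
reduced (well bottom): (2,-1,5) with a≤c, −a<b≤a
well minimum = a = 2

2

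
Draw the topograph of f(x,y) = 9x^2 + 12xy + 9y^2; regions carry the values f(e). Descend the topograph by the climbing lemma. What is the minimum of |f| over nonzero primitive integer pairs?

translate: b→-6 (≡12 mod 18), so (9,12,9)→(9,-6,6)
flip: (9,-6,6)→(6,6,9)
reduced (well bottom): (6,6,9) with a≤c, −a<b≤a
well minimum = a = 6

6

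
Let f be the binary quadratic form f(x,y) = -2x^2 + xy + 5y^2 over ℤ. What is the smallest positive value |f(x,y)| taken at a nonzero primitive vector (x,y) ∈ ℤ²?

descent: ρ → (5,-1,-2)
descent: ρ → (-2,5,2)  [lands on river]
river: ρ → (2,3,-4)
river: ρ → (-4,5,1)
river: ρ → (1,5,-4)
river: ρ → (-4,3,2)
river: ρ → (2,5,-2)
river: ρ → (-2,3,4)
river: ρ → (4,5,-1)
river: ρ → (-1,5,4)
river: ρ → (4,3,-2)
closes: descent 2, river 10
min |a| on river = 1

1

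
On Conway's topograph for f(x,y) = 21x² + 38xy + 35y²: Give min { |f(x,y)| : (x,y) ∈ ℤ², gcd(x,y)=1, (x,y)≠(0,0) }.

translate: b→-4 (≡38 mod 42), so (21,38,35)→(21,-4,18)
flip: (21,-4,18)→(18,4,21)
reduced (well bottom): (18,4,21) with a≤c, −a<b≤a
well minimum = a = 18

18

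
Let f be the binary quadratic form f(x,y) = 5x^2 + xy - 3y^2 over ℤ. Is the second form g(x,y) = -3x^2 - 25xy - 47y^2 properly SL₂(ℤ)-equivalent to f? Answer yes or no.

D₁ = 61, D₂ = 61
river cycle of f (length 6): (-3, 5, 3), (3, 7, -1), (-1, 7, 3), (3, 5, -3), (-3, 7, 1), (1, 7, -3)
river cycle of g (length 6): (-3, 5, 3), (3, 7, -1), (-1, 7, 3), (3, 5, -3), (-3, 7, 1), (1, 7, -3)
cycles coincide ⇒ equivalent

yes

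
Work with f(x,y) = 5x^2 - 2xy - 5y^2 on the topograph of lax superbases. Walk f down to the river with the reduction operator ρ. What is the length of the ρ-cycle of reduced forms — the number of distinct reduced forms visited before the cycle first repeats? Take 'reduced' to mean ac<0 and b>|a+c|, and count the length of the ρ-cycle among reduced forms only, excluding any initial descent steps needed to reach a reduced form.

D = 104, ⌊√D⌋ = 10
descent: ρ → (-5,2,5)  [lands on river]
river: ρ → (5,8,-2)
river: ρ → (-2,8,5)
river: ρ → (5,2,-5)
river: ρ → (-5,8,2)
river: ρ → (2,8,-5)
ρ-cycle length = 6 (tail of 1 descent step not counted)

6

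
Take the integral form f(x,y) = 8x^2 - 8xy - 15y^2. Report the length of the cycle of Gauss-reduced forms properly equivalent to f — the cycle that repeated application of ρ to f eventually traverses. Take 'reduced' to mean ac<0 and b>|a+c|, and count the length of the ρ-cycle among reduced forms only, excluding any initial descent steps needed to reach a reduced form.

D = 544, ⌊√D⌋ = 23
descent: ρ → (-15,8,8)  [lands on river]
river: ρ → (8,8,-15)
river: ρ → (-15,22,1)
river: ρ → (1,22,-15)
ρ-cycle length = 4 (tail of 1 descent step not counted)

4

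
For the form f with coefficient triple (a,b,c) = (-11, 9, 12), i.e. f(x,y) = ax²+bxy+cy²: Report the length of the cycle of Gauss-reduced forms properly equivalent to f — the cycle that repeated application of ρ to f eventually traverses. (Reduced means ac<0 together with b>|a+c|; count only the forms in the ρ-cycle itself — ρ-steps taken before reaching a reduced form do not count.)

D = 609, ⌊√D⌋ = 24
river: ρ → (12,15,-8)
river: ρ → (-8,17,10)
river: ρ → (10,23,-2)
river: ρ → (-2,21,21)
river: ρ → (21,21,-2)
river: ρ → (-2,23,10)
river: ρ → (10,17,-8)
river: ρ → (-8,15,12)
river: ρ → (12,9,-11)
river: ρ → (-11,13,10)
river: ρ → (10,7,-14)
river: ρ → (-14,21,3)
river: ρ → (3,21,-14)
river: ρ → (-14,7,10)
river: ρ → (10,13,-11)
river: ρ → (-11,9,12)
ρ-cycle length = 16 (tail of 0 descent steps not counted)

16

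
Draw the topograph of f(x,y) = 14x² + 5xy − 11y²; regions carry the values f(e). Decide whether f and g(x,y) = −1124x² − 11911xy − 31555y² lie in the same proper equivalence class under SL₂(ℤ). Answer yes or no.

D₁ = 641, D₂ = 641
river cycle of f (length 46): (-11, 17, 8), (8, 15, -13), (-13, 11, 10), (10, 9, -14), (-14, 19, 5), (5, 21, -10), (-10, 19, 7), (7, 23, -4), (-4, 25, 1), (1, 25, -4), … (36 more)
river cycle of g (length 46): (-11, 17, 8), (8, 15, -13), (-13, 11, 10), (10, 9, -14), (-14, 19, 5), (5, 21, -10), (-10, 19, 7), (7, 23, -4), (-4, 25, 1), (1, 25, -4), … (36 more)
cycles coincide ⇒ equivalent

yes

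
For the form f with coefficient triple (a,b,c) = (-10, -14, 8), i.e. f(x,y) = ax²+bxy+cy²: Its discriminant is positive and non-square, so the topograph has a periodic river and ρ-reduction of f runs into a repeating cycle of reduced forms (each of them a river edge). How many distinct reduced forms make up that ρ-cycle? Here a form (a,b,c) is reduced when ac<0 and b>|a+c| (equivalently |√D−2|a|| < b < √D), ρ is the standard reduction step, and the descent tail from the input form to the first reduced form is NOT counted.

D = 516, ⌊√D⌋ = 22
descent: ρ → (8,14,-10)  [lands on river]
river: ρ → (-10,6,12)
river: ρ → (12,18,-4)
river: ρ → (-4,22,2)
river: ρ → (2,22,-4)
river: ρ → (-4,18,12)
river: ρ → (12,6,-10)
river: ρ → (-10,14,8)
river: ρ → (8,18,-6)
river: ρ → (-6,18,8)
ρ-cycle length = 10 (tail of 1 descent step not counted)

10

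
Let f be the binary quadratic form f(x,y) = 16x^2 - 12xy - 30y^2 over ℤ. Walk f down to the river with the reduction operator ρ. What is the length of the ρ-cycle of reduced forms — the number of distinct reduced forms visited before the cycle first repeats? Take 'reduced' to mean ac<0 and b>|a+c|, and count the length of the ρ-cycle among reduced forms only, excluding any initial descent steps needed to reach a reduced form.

D = 2064, ⌊√D⌋ = 45
descent: ρ → (-30,12,16)
descent: ρ → (16,20,-26)  [lands on river]
river: ρ → (-26,32,10)
river: ρ → (10,28,-32)
river: ρ → (-32,36,6)
river: ρ → (6,36,-32)
river: ρ → (-32,28,10)
river: ρ → (10,32,-26)
river: ρ → (-26,20,16)
river: ρ → (16,44,-2)
river: ρ → (-2,44,16)
ρ-cycle length = 10 (tail of 2 descent steps not counted)

10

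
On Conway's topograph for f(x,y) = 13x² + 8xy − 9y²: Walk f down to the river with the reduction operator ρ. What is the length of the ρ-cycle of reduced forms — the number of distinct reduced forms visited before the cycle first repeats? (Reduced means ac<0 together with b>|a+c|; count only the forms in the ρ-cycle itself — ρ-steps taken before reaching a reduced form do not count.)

D = 532, ⌊√D⌋ = 23
river: ρ → (-9,10,12)
river: ρ → (12,14,-7)
river: ρ → (-7,14,12)
river: ρ → (12,10,-9)
river: ρ → (-9,8,13)
river: ρ → (13,18,-4)
river: ρ → (-4,22,3)
river: ρ → (3,20,-11)
river: ρ → (-11,2,12)
river: ρ → (12,22,-1)
river: ρ → (-1,22,12)
river: ρ → (12,2,-11)
river: ρ → (-11,20,3)
river: ρ → (3,22,-4)
river: ρ → (-4,18,13)
river: ρ → (13,8,-9)
ρ-cycle length = 16 (tail of 0 descent steps not counted)

16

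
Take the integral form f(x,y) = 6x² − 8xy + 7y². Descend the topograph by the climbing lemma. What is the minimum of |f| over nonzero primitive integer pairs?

translate: b→4 (≡-8 mod 12), so (6,-8,7)→(6,4,5)
flip: (6,4,5)→(5,-4,6)
reduced (well bottom): (5,-4,6) with a≤c, −a<b≤a
well minimum = a = 5

5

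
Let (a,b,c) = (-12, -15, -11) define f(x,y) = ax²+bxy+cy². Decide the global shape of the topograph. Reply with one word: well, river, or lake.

D = b²−4ac = (-15)² − 4·(-12)·(-11) = -303
D < 0 ⇒ definite ⇒ every region one sign ⇒ single well

well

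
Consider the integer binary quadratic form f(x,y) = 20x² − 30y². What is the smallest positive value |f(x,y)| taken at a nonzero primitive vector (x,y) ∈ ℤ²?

descent: ρ → (-30,0,20)
descent: ρ → (20,40,-10)  [lands on river]
river: ρ → (-10,40,20)
closes: descent 2, river 2
min |a| on river = 10

10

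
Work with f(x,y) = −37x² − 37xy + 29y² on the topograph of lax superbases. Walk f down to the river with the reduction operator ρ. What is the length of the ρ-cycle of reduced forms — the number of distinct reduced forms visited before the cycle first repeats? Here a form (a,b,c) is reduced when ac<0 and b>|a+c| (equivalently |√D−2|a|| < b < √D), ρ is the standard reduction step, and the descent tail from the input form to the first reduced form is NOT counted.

D = 5661, ⌊√D⌋ = 75
descent: ρ → (29,37,-37)  [lands on river]
river: ρ → (-37,37,29)
river: ρ → (29,21,-45)
river: ρ → (-45,69,5)
river: ρ → (5,71,-31)
river: ρ → (-31,53,23)
river: ρ → (23,39,-45)
river: ρ → (-45,51,17)
river: ρ → (17,51,-45)
river: ρ → (-45,39,23)
river: ρ → (23,53,-31)
river: ρ → (-31,71,5)
river: ρ → (5,69,-45)
river: ρ → (-45,21,29)
ρ-cycle length = 14 (tail of 1 descent step not counted)

14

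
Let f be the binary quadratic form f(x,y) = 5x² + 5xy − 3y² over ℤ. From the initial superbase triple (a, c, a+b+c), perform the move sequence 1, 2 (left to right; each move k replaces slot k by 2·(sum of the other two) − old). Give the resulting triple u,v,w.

start (5,-3,7) = (f(1,0),f(0,1),f(1,1))
replace slot 1: 2·((-3)+7) − 5 = 3 → (3,-3,7)
replace slot 2: 2·(3+7) − (-3) = 23 → (3,23,7)

3,23,7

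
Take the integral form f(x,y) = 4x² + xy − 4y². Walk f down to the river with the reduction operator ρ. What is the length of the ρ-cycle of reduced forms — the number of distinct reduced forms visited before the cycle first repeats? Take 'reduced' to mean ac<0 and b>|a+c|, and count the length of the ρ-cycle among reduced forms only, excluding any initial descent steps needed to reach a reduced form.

D = 65, ⌊√D⌋ = 8
river: ρ → (-4,7,1)
river: ρ → (1,7,-4)
river: ρ → (-4,1,4)
river: ρ → (4,7,-1)
river: ρ → (-1,7,4)
river: ρ → (4,1,-4)
ρ-cycle length = 6 (tail of 0 descent steps not counted)

6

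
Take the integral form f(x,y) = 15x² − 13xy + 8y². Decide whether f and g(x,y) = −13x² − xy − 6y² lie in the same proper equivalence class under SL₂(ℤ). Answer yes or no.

D₁ = -311, D₂ = -311
f: flip: (15,-13,8)→(8,13,15)
f: translate: b→-3 (≡13 mod 16), so (8,13,15)→(8,-3,10)
f: reduced (well bottom): (8,-3,10) with a≤c, −a<b≤a
g is negative-definite; reduce −g:
−g: flip: (13,1,6)→(6,-1,13)
−g: reduced (well bottom): (6,-1,13) with a≤c, −a<b≤a
flip sign back: reduced form of g is (-6,1,-13)
reduced forms (8, -3, 10) vs (-6, 1, -13) ⇒ inequivalent

no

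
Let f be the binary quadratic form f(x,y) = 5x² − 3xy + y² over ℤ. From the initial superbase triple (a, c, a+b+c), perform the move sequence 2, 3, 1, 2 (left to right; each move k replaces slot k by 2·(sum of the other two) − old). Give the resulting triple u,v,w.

start (5,1,3) = (f(1,0),f(0,1),f(1,1))
replace slot 2: 2·(5+3) − 1 = 15 → (5,15,3)
replace slot 3: 2·(5+15) − 3 = 37 → (5,15,37)
replace slot 1: 2·(15+37) − 5 = 99 → (99,15,37)
replace slot 2: 2·(99+37) − 15 = 257 → (99,257,37)

99,257,37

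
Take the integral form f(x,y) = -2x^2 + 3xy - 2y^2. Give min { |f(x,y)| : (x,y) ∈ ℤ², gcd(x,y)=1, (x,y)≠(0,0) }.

translate: b→1 (≡-3 mod 4), so (2,-3,2)→(2,1,1)
flip: (2,1,1)→(1,-1,2)
translate: b→1 (≡-1 mod 2), so (1,-1,2)→(1,1,2)
reduced (well bottom): (1,1,2) with a≤c, −a<b≤a
well minimum |f| = |-1| = 1 (negative-definite)

1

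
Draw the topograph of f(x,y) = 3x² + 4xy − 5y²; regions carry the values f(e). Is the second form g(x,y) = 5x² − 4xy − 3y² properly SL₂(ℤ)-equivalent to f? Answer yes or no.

D₁ = 76, D₂ = 76
river cycle of f (length 6): (-5, 6, 2), (2, 6, -5), (-5, 4, 3), (3, 8, -1), (-1, 8, 3), (3, 4, -5)
river cycle of g (length 6): (-3, 4, 5), (5, 6, -2), (-2, 6, 5), (5, 4, -3), (-3, 8, 1), (1, 8, -3)
cycles differ ⇒ inequivalent

no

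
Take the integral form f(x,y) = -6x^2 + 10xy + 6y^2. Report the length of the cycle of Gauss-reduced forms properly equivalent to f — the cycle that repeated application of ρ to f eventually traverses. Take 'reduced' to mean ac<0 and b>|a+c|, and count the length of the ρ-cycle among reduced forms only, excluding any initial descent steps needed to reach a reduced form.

D = 244, ⌊√D⌋ = 15
river: ρ → (6,14,-2)
river: ρ → (-2,14,6)
river: ρ → (6,10,-6)
river: ρ → (-6,14,2)
river: ρ → (2,14,-6)
river: ρ → (-6,10,6)
ρ-cycle length = 6 (tail of 0 descent steps not counted)

6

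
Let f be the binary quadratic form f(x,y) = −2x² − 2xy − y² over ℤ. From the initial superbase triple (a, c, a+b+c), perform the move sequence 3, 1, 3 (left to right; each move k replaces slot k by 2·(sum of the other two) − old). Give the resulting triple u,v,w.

start (-2,-1,-5) = (f(1,0),f(0,1),f(1,1))
replace slot 3: 2·((-2)+(-1)) − (-5) = -1 → (-2,-1,-1)
replace slot 1: 2·((-1)+(-1)) − (-2) = -2 → (-2,-1,-1)
replace slot 3: 2·((-2)+(-1)) − (-1) = -5 → (-2,-1,-5)

-2,-1,-5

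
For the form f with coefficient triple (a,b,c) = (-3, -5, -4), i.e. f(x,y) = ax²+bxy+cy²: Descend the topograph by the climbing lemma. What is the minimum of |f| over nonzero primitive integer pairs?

translate: b→-1 (≡5 mod 6), so (3,5,4)→(3,-1,2)
flip: (3,-1,2)→(2,1,3)
reduced (well bottom): (2,1,3) with a≤c, −a<b≤a
well minimum |f| = |-2| = 2 (negative-definite)

2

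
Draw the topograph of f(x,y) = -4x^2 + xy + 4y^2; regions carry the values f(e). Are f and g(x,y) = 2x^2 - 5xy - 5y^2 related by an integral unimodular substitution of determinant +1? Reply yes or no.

D₁ = 65, D₂ = 65
river cycle of f (length 6): (4, 7, -1), (-1, 7, 4), (4, 1, -4), (-4, 7, 1), (1, 7, -4), (-4, 1, 4)
river cycle of g (length 6): (-5, 5, 2), (2, 7, -2), (-2, 5, 5), (5, 5, -2), (-2, 7, 2), (2, 5, -5)
cycles differ ⇒ inequivalent

no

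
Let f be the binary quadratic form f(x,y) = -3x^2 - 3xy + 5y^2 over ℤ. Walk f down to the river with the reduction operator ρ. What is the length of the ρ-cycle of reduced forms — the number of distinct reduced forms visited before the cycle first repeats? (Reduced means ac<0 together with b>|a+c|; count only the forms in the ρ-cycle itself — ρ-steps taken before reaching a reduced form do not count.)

D = 69, ⌊√D⌋ = 8
descent: ρ → (5,3,-3)  [lands on river]
river: ρ → (-3,3,5)
river: ρ → (5,7,-1)
river: ρ → (-1,7,5)
ρ-cycle length = 4 (tail of 1 descent step not counted)

4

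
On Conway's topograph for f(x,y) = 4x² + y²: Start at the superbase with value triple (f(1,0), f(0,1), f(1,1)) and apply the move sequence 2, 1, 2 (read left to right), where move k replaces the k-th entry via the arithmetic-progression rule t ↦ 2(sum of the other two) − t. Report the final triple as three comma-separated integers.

start (4,1,5) = (f(1,0),f(0,1),f(1,1))
replace slot 2: 2·(4+5) − 1 = 17 → (4,17,5)
replace slot 1: 2·(17+5) − 4 = 40 → (40,17,5)
replace slot 2: 2·(40+5) − 17 = 73 → (40,73,5)

40,73,5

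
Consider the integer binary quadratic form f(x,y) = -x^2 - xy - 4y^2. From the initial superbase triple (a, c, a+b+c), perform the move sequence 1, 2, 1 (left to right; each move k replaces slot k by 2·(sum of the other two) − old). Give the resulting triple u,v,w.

start (-1,-4,-6) = (f(1,0),f(0,1),f(1,1))
replace slot 1: 2·((-4)+(-6)) − (-1) = -19 → (-19,-4,-6)
replace slot 2: 2·((-19)+(-6)) − (-4) = -46 → (-19,-46,-6)
replace slot 1: 2·((-46)+(-6)) − (-19) = -85 → (-85,-46,-6)

-85,-46,-6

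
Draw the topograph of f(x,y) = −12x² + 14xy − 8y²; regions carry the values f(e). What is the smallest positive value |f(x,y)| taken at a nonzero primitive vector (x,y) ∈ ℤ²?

translate: b→10 (≡-14 mod 24), so (12,-14,8)→(12,10,6)
flip: (12,10,6)→(6,-10,12)
translate: b→2 (≡-10 mod 12), so (6,-10,12)→(6,2,8)
reduced (well bottom): (6,2,8) with a≤c, −a<b≤a
well minimum |f| = |-6| = 6 (negative-definite)

6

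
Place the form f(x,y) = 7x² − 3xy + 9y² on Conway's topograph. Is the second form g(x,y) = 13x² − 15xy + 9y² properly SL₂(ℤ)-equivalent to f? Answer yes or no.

D₁ = -243, D₂ = -243
f: reduced (well bottom): (7,-3,9) with a≤c, −a<b≤a
g: translate: b→11 (≡-15 mod 26), so (13,-15,9)→(13,11,7)
g: flip: (13,11,7)→(7,-11,13)
g: translate: b→3 (≡-11 mod 14), so (7,-11,13)→(7,3,9)
g: reduced (well bottom): (7,3,9) with a≤c, −a<b≤a
reduced forms (7, -3, 9) vs (7, 3, 9) ⇒ inequivalent

no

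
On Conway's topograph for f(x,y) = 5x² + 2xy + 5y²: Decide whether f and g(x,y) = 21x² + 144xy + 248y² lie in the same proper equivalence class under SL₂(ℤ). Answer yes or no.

D₁ = -96, D₂ = -96
f: reduced (well bottom): (5,2,5) with a≤c, −a<b≤a
g: translate: b→18 (≡144 mod 42), so (21,144,248)→(21,18,5)
g: flip: (21,18,5)→(5,-18,21)
g: translate: b→2 (≡-18 mod 10), so (5,-18,21)→(5,2,5)
g: reduced (well bottom): (5,2,5) with a≤c, −a<b≤a
reduced forms (5, 2, 5) vs (5, 2, 5) ⇒ equivalent

yes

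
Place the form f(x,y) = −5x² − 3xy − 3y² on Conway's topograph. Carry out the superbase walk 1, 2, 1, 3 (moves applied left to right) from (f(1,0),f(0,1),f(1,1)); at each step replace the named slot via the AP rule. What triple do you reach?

start (-5,-3,-11) = (f(1,0),f(0,1),f(1,1))
replace slot 1: 2·((-3)+(-11)) − (-5) = -23 → (-23,-3,-11)
replace slot 2: 2·((-23)+(-11)) − (-3) = -65 → (-23,-65,-11)
replace slot 1: 2·((-65)+(-11)) − (-23) = -129 → (-129,-65,-11)
replace slot 3: 2·((-129)+(-65)) − (-11) = -377 → (-129,-65,-377)

-129,-65,-377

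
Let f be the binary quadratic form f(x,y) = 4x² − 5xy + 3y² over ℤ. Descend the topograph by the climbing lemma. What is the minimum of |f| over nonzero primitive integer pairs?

translate: b→3 (≡-5 mod 8), so (4,-5,3)→(4,3,2)
flip: (4,3,2)→(2,-3,4)
translate: b→1 (≡-3 mod 4), so (2,-3,4)→(2,1,3)
reduced (well bottom): (2,1,3) with a≤c, −a<b≤a
well minimum = a = 2

2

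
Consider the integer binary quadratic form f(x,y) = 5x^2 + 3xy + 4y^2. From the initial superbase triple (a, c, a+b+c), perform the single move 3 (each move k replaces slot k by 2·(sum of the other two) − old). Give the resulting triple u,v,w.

start (5,4,12) = (f(1,0),f(0,1),f(1,1))
replace slot 3: 2·(5+4) − 12 = 6 → (5,4,6)

5,4,6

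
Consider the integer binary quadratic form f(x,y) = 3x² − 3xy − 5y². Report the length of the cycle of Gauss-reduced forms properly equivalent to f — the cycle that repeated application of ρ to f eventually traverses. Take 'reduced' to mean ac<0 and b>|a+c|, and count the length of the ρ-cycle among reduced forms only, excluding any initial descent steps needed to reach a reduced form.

D = 69, ⌊√D⌋ = 8
descent: ρ → (-5,3,3)  [lands on river]
river: ρ → (3,3,-5)
river: ρ → (-5,7,1)
river: ρ → (1,7,-5)
ρ-cycle length = 4 (tail of 1 descent step not counted)

4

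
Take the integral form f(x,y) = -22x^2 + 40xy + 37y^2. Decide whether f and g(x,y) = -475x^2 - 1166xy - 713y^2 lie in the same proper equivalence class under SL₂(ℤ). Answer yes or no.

D₁ = 4856, D₂ = 4856
river cycle of f (length 28): (37, 34, -25), (-25, 66, 5), (5, 64, -38), (-38, 12, 31), (31, 50, -19), (-19, 64, 10), (10, 56, -43), (-43, 30, 23), (23, 62, -11), (-11, 48, 58), … (18 more)
river cycle of g (length 28): (-22, 40, 37), (37, 34, -25), (-25, 66, 5), (5, 64, -38), (-38, 12, 31), (31, 50, -19), (-19, 64, 10), (10, 56, -43), (-43, 30, 23), (23, 62, -11), … (18 more)
cycles coincide ⇒ equivalent

yes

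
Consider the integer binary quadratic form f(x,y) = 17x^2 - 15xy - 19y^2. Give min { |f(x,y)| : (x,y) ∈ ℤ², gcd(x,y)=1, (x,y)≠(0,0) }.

descent: ρ → (-19,15,17)  [lands on river]
river: ρ → (17,19,-17)
river: ρ → (-17,15,19)
river: ρ → (19,23,-13)
river: ρ → (-13,29,13)
river: ρ → (13,23,-19)
closes: descent 1, river 6
min |a| on river = 13

13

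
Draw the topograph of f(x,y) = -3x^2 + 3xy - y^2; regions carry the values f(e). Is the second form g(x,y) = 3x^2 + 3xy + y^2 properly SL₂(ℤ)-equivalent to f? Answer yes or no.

D₁ = -3, D₂ = -3
f is negative-definite; reduce −f:
−f: translate: b→3 (≡-3 mod 6), so (3,-3,1)→(3,3,1)
−f: flip: (3,3,1)→(1,-3,3)
−f: translate: b→1 (≡-3 mod 2), so (1,-3,3)→(1,1,1)
−f: reduced (well bottom): (1,1,1) with a≤c, −a<b≤a
flip sign back: reduced form of f is (-1,-1,-1)
g: flip: (3,3,1)→(1,-3,3)
g: translate: b→1 (≡-3 mod 2), so (1,-3,3)→(1,1,1)
g: reduced (well bottom): (1,1,1) with a≤c, −a<b≤a
reduced forms (-1, -1, -1) vs (1, 1, 1) ⇒ inequivalent

no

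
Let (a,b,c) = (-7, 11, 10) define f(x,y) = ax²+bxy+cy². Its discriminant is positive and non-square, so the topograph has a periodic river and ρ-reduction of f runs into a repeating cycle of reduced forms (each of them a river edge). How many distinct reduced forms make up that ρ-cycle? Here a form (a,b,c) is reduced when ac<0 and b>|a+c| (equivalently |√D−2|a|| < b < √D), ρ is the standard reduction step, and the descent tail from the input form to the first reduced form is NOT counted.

D = 401, ⌊√D⌋ = 20
river: ρ → (10,9,-8)
river: ρ → (-8,7,11)
river: ρ → (11,15,-4)
river: ρ → (-4,17,7)
river: ρ → (7,11,-10)
river: ρ → (-10,9,8)
river: ρ → (8,7,-11)
river: ρ → (-11,15,4)
river: ρ → (4,17,-7)
river: ρ → (-7,11,10)
ρ-cycle length = 10 (tail of 0 descent steps not counted)

10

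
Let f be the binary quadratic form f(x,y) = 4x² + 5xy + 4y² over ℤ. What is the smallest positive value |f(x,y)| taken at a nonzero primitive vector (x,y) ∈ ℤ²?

translate: b→-3 (≡5 mod 8), so (4,5,4)→(4,-3,3)
flip: (4,-3,3)→(3,3,4)
reduced (well bottom): (3,3,4) with a≤c, −a<b≤a
well minimum = a = 3

3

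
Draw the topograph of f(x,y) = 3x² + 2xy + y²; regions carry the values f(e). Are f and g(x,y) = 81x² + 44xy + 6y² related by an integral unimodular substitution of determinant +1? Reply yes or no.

D₁ = -8, D₂ = -8
f: flip: (3,2,1)→(1,-2,3)
f: translate: b→0 (≡-2 mod 2), so (1,-2,3)→(1,0,2)
f: reduced (well bottom): (1,0,2) with a≤c, −a<b≤a
g: flip: (81,44,6)→(6,-44,81)
g: translate: b→4 (≡-44 mod 12), so (6,-44,81)→(6,4,1)
g: flip: (6,4,1)→(1,-4,6)
g: translate: b→0 (≡-4 mod 2), so (1,-4,6)→(1,0,2)
g: reduced (well bottom): (1,0,2) with a≤c, −a<b≤a
reduced forms (1, 0, 2) vs (1, 0, 2) ⇒ equivalent

yes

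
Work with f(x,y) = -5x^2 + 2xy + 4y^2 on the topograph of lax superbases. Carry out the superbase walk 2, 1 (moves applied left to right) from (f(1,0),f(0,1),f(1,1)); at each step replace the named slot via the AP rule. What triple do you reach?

start (-5,4,1) = (f(1,0),f(0,1),f(1,1))
replace slot 2: 2·((-5)+1) − 4 = -12 → (-5,-12,1)
replace slot 1: 2·((-12)+1) − (-5) = -17 → (-17,-12,1)

-17,-12,1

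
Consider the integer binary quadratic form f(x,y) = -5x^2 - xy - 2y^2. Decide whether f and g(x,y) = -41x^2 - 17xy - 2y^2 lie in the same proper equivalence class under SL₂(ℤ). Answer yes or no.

D₁ = -39, D₂ = -39
f is negative-definite; reduce −f:
−f: flip: (5,1,2)→(2,-1,5)
−f: reduced (well bottom): (2,-1,5) with a≤c, −a<b≤a
flip sign back: reduced form of f is (-2,1,-5)
g is negative-definite; reduce −g:
−g: flip: (41,17,2)→(2,-17,41)
−g: translate: b→-1 (≡-17 mod 4), so (2,-17,41)→(2,-1,5)
−g: reduced (well bottom): (2,-1,5) with a≤c, −a<b≤a
flip sign back: reduced form of g is (-2,1,-5)
reduced forms (-2, 1, -5) vs (-2, 1, -5) ⇒ equivalent

yes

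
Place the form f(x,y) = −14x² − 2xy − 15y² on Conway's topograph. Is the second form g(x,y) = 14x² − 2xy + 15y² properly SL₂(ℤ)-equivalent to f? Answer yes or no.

D₁ = -836, D₂ = -836
f is negative-definite; reduce −f:
−f: reduced (well bottom): (14,2,15) with a≤c, −a<b≤a
flip sign back: reduced form of f is (-14,-2,-15)
g: reduced (well bottom): (14,-2,15) with a≤c, −a<b≤a
reduced forms (-14, -2, -15) vs (14, -2, 15) ⇒ inequivalent

no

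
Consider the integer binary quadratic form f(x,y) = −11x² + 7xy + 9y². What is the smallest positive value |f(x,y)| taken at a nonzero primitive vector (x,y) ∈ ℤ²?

river: ρ → (9,11,-9)
river: ρ → (-9,7,11)
river: ρ → (11,15,-5)
river: ρ → (-5,15,11)
river: ρ → (11,7,-9)
river: ρ → (-9,11,9)
river: ρ → (9,7,-11)
river: ρ → (-11,15,5)
river: ρ → (5,15,-11)
river: ρ → (-11,7,9)
closes: descent 0, river 10
min |a| on river = 5

5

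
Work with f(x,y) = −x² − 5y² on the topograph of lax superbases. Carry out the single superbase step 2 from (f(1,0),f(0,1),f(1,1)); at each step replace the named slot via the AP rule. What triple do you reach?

start (-1,-5,-6) = (f(1,0),f(0,1),f(1,1))
replace slot 2: 2·((-1)+(-6)) − (-5) = -9 → (-1,-9,-6)

-1,-9,-6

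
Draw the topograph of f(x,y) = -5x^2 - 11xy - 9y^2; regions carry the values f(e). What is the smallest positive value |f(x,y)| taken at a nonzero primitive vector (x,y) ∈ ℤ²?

translate: b→1 (≡11 mod 10), so (5,11,9)→(5,1,3)
flip: (5,1,3)→(3,-1,5)
reduced (well bottom): (3,-1,5) with a≤c, −a<b≤a
well minimum |f| = |-3| = 3 (negative-definite)

3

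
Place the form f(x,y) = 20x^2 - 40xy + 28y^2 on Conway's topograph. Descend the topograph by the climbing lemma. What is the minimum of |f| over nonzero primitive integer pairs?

translate: b→0 (≡-40 mod 40), so (20,-40,28)→(20,0,8)
flip: (20,0,8)→(8,0,20)
reduced (well bottom): (8,0,20) with a≤c, −a<b≤a
well minimum = a = 8

8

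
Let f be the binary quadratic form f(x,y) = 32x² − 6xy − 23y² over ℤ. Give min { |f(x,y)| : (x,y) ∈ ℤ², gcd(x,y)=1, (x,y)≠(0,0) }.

descent: ρ → (-23,52,3)  [lands on river]
river: ρ → (3,50,-40)
river: ρ → (-40,30,13)
river: ρ → (13,48,-13)
river: ρ → (-13,30,40)
river: ρ → (40,50,-3)
river: ρ → (-3,52,23)
river: ρ → (23,40,-15)
river: ρ → (-15,50,8)
river: ρ → (8,46,-27)
river: ρ → (-27,8,27)
river: ρ → (27,46,-8)
river: ρ → (-8,50,15)
river: ρ → (15,40,-23)
closes: descent 1, river 14
min |a| on river = 3

3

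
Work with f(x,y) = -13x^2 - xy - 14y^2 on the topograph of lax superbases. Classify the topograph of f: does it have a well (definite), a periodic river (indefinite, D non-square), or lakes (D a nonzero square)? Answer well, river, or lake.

D = b²−4ac = (-1)² − 4·(-13)·(-14) = -727
D < 0 ⇒ definite ⇒ every region one sign ⇒ single well

well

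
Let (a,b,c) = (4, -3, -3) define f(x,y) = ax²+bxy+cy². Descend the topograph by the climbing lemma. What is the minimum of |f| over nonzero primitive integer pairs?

descent: ρ → (-3,3,4)  [lands on river]
river: ρ → (4,5,-2)
river: ρ → (-2,7,1)
river: ρ → (1,7,-2)
river: ρ → (-2,5,4)
river: ρ → (4,3,-3)
closes: descent 1, river 6
min |a| on river = 1

1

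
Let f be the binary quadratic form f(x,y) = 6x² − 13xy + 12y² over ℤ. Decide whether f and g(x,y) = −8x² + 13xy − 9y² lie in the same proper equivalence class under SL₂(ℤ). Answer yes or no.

D₁ = -119, D₂ = -119
f: translate: b→-1 (≡-13 mod 12), so (6,-13,12)→(6,-1,5)
f: flip: (6,-1,5)→(5,1,6)
f: reduced (well bottom): (5,1,6) with a≤c, −a<b≤a
g is negative-definite; reduce −g:
−g: translate: b→3 (≡-13 mod 16), so (8,-13,9)→(8,3,4)
−g: flip: (8,3,4)→(4,-3,8)
−g: reduced (well bottom): (4,-3,8) with a≤c, −a<b≤a
flip sign back: reduced form of g is (-4,3,-8)
reduced forms (5, 1, 6) vs (-4, 3, -8) ⇒ inequivalent

no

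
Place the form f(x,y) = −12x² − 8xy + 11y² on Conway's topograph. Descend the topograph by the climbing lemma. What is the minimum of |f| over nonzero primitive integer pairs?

descent: ρ → (11,8,-12)  [lands on river]
river: ρ → (-12,16,7)
river: ρ → (7,12,-16)
river: ρ → (-16,20,3)
river: ρ → (3,22,-9)
river: ρ → (-9,14,11)
closes: descent 1, river 6
min |a| on river = 3

3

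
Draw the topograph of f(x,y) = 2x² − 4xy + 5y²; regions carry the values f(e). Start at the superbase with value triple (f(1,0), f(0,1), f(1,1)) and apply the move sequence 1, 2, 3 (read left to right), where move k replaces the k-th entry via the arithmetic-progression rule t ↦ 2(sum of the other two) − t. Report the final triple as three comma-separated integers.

start (2,5,3) = (f(1,0),f(0,1),f(1,1))
replace slot 1: 2·(5+3) − 2 = 14 → (14,5,3)
replace slot 2: 2·(14+3) − 5 = 29 → (14,29,3)
replace slot 3: 2·(14+29) − 3 = 83 → (14,29,83)

14,29,83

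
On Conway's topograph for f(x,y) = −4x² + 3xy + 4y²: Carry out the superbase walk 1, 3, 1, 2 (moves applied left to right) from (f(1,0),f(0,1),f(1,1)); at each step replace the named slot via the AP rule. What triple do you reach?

start (-4,4,3) = (f(1,0),f(0,1),f(1,1))
replace slot 1: 2·(4+3) − (-4) = 18 → (18,4,3)
replace slot 3: 2·(18+4) − 3 = 41 → (18,4,41)
replace slot 1: 2·(4+41) − 18 = 72 → (72,4,41)
replace slot 2: 2·(72+41) − 4 = 222 → (72,222,41)

72,222,41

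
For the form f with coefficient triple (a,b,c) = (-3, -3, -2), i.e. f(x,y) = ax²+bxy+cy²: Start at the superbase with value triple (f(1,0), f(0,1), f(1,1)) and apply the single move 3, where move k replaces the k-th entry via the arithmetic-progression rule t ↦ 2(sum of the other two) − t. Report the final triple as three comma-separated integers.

start (-3,-2,-8) = (f(1,0),f(0,1),f(1,1))
replace slot 3: 2·((-3)+(-2)) − (-8) = -2 → (-3,-2,-2)

-3,-2,-2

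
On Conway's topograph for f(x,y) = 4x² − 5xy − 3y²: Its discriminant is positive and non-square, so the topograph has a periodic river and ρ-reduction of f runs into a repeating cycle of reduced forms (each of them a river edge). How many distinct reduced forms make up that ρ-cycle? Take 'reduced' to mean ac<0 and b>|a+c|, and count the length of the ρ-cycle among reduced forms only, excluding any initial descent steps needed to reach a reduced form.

D = 73, ⌊√D⌋ = 8
descent: ρ → (-3,5,4)  [lands on river]
river: ρ → (4,3,-4)
river: ρ → (-4,5,3)
river: ρ → (3,7,-2)
river: ρ → (-2,5,6)
river: ρ → (6,7,-1)
river: ρ → (-1,7,6)
river: ρ → (6,5,-2)
river: ρ → (-2,7,3)
river: ρ → (3,5,-4)
river: ρ → (-4,3,4)
river: ρ → (4,5,-3)
river: ρ → (-3,7,2)
river: ρ → (2,5,-6)
river: ρ → (-6,7,1)
river: ρ → (1,7,-6)
river: ρ → (-6,5,2)
river: ρ → (2,7,-3)
ρ-cycle length = 18 (tail of 1 descent step not counted)

18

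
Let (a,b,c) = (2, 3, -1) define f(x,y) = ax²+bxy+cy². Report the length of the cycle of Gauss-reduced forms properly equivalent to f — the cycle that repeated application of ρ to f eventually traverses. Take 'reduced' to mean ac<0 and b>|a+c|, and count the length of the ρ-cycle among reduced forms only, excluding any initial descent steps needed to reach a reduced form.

D = 17, ⌊√D⌋ = 4
river: ρ → (-1,3,2)
river: ρ → (2,1,-2)
river: ρ → (-2,3,1)
river: ρ → (1,3,-2)
river: ρ → (-2,1,2)
river: ρ → (2,3,-1)
ρ-cycle length = 6 (tail of 0 descent steps not counted)

6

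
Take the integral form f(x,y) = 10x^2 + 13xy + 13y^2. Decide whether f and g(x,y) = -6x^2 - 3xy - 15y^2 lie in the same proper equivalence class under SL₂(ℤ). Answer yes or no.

D₁ = -351, D₂ = -351
f: translate: b→-7 (≡13 mod 20), so (10,13,13)→(10,-7,10)
f: flip: (10,-7,10)→(10,7,10)
f: reduced (well bottom): (10,7,10) with a≤c, −a<b≤a
g is negative-definite; reduce −g:
−g: reduced (well bottom): (6,3,15) with a≤c, −a<b≤a
flip sign back: reduced form of g is (-6,-3,-15)
reduced forms (10, 7, 10) vs (-6, -3, -15) ⇒ inequivalent

no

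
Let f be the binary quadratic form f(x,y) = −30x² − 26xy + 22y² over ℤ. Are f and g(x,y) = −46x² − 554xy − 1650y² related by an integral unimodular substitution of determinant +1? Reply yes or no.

D₁ = 3316, D₂ = 3316
river cycle of f (length 38): (22, 26, -30), (-30, 34, 18), (18, 38, -26), (-26, 14, 30), (30, 46, -10), (-10, 54, 10), (10, 46, -30), (-30, 14, 26), (26, 38, -18), (-18, 34, 30), … (28 more)
river cycle of g (length 38): (18, 38, -26), (-26, 14, 30), (30, 46, -10), (-10, 54, 10), (10, 46, -30), (-30, 14, 26), (26, 38, -18), (-18, 34, 30), (30, 26, -22), (-22, 18, 34), … (28 more)
cycles coincide ⇒ equivalent

yes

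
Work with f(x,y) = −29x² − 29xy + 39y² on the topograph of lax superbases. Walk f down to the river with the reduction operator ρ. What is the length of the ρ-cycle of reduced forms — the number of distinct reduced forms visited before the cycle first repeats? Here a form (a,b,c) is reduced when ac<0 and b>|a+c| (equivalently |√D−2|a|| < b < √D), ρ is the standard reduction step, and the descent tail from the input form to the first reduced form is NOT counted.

D = 5365, ⌊√D⌋ = 73
descent: ρ → (39,29,-29)  [lands on river]
river: ρ → (-29,29,39)
river: ρ → (39,49,-19)
river: ρ → (-19,65,15)
river: ρ → (15,55,-39)
river: ρ → (-39,23,31)
river: ρ → (31,39,-31)
river: ρ → (-31,23,39)
river: ρ → (39,55,-15)
river: ρ → (-15,65,19)
river: ρ → (19,49,-39)
river: ρ → (-39,29,29)
river: ρ → (29,29,-39)
river: ρ → (-39,49,19)
river: ρ → (19,65,-15)
river: ρ → (-15,55,39)
river: ρ → (39,23,-31)
river: ρ → (-31,39,31)
river: ρ → (31,23,-39)
river: ρ → (-39,55,15)
river: ρ → (15,65,-19)
river: ρ → (-19,49,39)
ρ-cycle length = 22 (tail of 1 descent step not counted)

22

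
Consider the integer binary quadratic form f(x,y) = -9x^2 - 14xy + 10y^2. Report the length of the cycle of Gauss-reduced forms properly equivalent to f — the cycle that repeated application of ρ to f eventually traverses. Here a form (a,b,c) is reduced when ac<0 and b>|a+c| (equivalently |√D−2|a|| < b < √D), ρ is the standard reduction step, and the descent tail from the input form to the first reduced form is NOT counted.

D = 556, ⌊√D⌋ = 23
descent: ρ → (10,14,-9)  [lands on river]
river: ρ → (-9,22,2)
river: ρ → (2,22,-9)
river: ρ → (-9,14,10)
river: ρ → (10,6,-13)
river: ρ → (-13,20,3)
river: ρ → (3,22,-6)
river: ρ → (-6,14,15)
river: ρ → (15,16,-5)
river: ρ → (-5,14,18)
river: ρ → (18,22,-1)
river: ρ → (-1,22,18)
river: ρ → (18,14,-5)
river: ρ → (-5,16,15)
river: ρ → (15,14,-6)
river: ρ → (-6,22,3)
river: ρ → (3,20,-13)
river: ρ → (-13,6,10)
ρ-cycle length = 18 (tail of 1 descent step not counted)

18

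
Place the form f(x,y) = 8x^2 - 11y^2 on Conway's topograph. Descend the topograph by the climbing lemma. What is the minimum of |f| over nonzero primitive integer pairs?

descent: ρ → (-11,0,8)
descent: ρ → (8,16,-3)  [lands on river]
river: ρ → (-3,14,13)
river: ρ → (13,12,-4)
river: ρ → (-4,12,13)
river: ρ → (13,14,-3)
river: ρ → (-3,16,8)
closes: descent 2, river 6
min |a| on river = 3

3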